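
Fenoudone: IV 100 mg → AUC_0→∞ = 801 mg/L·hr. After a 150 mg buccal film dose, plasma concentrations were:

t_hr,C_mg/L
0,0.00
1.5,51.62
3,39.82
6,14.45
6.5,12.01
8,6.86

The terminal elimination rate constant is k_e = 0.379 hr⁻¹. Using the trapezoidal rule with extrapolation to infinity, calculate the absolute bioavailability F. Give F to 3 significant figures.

Trapezoidal AUC_0→8 (buccal film):
  [0→1.5]: (0.00+51.62)/2 × 1.5 = 38.715
  [1.5→3]: (51.62+39.82)/2 × 1.5 = 68.58
  [3→6]: (39.82+14.45)/2 × 3 = 81.405
  [6→6.5]: (14.45+12.01)/2 × 0.5 = 6.615
  [6.5→8]: (12.01+6.86)/2 × 1.5 = 14.1525
  Sum = 209.4675 mg/L·hr
Tail: C_last/k_e = 6.86/0.379 = 18.100
AUC_0→∞ (buccal film) = 209.4675 + 18.100 = 227.5675 mg/L·hr
F = (AUC_ev/D_ev)/(AUC_iv/D_iv) = (227.5675/150)/(801/100) = 1.51712/8.01 = 0.1894

F = 0.189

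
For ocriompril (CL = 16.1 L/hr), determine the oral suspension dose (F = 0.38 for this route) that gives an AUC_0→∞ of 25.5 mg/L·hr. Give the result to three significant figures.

Dose = CL × AUC_0→∞ / F
     = 16.1 × 25.5 / 0.38 = 1080.39 mg

Dose = 1080 mg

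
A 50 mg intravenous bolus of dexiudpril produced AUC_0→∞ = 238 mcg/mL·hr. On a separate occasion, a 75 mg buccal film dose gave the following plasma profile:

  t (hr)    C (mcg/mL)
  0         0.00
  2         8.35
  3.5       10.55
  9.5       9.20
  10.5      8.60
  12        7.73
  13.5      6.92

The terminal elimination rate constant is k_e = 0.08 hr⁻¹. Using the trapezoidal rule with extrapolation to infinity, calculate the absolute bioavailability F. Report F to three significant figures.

Trapezoidal AUC_0→13.5 (buccal film):
  [0→2]: (0.00+8.35)/2 × 2 = 8.35
  [2→3.5]: (8.35+10.55)/2 × 1.5 = 14.175
  [3.5→9.5]: (10.55+9.20)/2 × 6 = 59.25
  [9.5→10.5]: (9.20+8.60)/2 × 1 = 8.9
  [10.5→12]: (8.60+7.73)/2 × 1.5 = 12.2475
  [12→13.5]: (7.73+6.92)/2 × 1.5 = 10.9875
  Sum = 113.91 mcg/mL·hr
Tail: C_last/k_e = 6.92/0.08 = 86.500
AUC_0→∞ (buccal film) = 113.91 + 86.500 = 200.41 mcg/mL·hr
F = (AUC_ev/D_ev)/(AUC_iv/D_iv) = (200.41/75)/(238/50) = 2.67213/4.76 = 0.5614

F = 0.561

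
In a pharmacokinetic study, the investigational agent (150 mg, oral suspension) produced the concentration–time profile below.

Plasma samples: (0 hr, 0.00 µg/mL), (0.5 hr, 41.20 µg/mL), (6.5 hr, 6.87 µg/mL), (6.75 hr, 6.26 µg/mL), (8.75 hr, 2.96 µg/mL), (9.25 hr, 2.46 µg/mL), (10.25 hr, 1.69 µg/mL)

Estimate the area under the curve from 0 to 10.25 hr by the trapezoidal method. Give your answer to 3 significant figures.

AUC = 169 µg/mL·hr

Trapezoidal AUC_0→10.25:
  [0→0.5]: (0.00+41.20)/2 × 0.5 = 10.3
  [0.5→6.5]: (41.20+6.87)/2 × 6 = 144.21
  [6.5→6.75]: (6.87+6.26)/2 × 0.25 = 1.64125
  [6.75→8.75]: (6.26+2.96)/2 × 2 = 9.22
  [8.75→9.25]: (2.96+2.46)/2 × 0.5 = 1.355
  [9.25→10.25]: (2.46+1.69)/2 × 1 = 2.075
  Sum = 168.80125 µg/mL·hr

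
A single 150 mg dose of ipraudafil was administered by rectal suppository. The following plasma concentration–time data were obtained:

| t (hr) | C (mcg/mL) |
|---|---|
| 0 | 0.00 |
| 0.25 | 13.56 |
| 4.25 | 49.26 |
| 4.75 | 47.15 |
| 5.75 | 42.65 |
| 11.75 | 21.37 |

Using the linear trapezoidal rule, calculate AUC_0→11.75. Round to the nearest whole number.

Trapezoidal AUC_0→11.75:
  [0→0.25]: (0.00+13.56)/2 × 0.25 = 1.695
  [0.25→4.25]: (13.56+49.26)/2 × 4 = 125.64
  [4.25→4.75]: (49.26+47.15)/2 × 0.5 = 24.1025
  [4.75→5.75]: (47.15+42.65)/2 × 1 = 44.9
  [5.75→11.75]: (42.65+21.37)/2 × 6 = 192.06
  Sum = 388.3975 mcg/mL·hr

AUC = 388 mcg/mL·hr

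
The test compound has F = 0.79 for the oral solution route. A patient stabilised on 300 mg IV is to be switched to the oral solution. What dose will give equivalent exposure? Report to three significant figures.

D_oral = 380 mg

For equal systemic exposure: F × D_ev = D_iv
D_ev = D_iv / F = 300 / 0.79 = 379.747 mg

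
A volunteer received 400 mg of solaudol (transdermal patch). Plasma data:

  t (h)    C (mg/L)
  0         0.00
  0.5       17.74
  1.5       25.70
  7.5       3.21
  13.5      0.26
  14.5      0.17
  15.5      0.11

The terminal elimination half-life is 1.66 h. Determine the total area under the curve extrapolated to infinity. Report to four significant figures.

AUC = 123.9 mg/L·h

Trapezoidal AUC_0→15.5:
  [0→0.5]: (0.00+17.74)/2 × 0.5 = 4.435
  [0.5→1.5]: (17.74+25.70)/2 × 1 = 21.72
  [1.5→7.5]: (25.70+3.21)/2 × 6 = 86.73
  [7.5→13.5]: (3.21+0.26)/2 × 6 = 10.41
  [13.5→14.5]: (0.26+0.17)/2 × 1 = 0.215
  [14.5→15.5]: (0.17+0.11)/2 × 1 = 0.14
  Sum = 123.65 mg/L·h
k_e = ln2 / t½ = 0.693147 / 1.66 = 0.4176 h^-1
Extrapolated tail: C_last / k_e = 0.11 / 0.4176 = 0.263
AUC_0→∞ = 123.65 + 0.263 = 123.913 mg/L·h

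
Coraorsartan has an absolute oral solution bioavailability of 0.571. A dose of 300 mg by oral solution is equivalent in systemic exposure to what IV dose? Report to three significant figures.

D_iv = 171 mg

Systemic exposure from an extravascular dose = F × D_ev, so the equivalent IV dose is F × D_ev.
D_iv = F × D_ev = 0.571 × 300 = 171.3 mg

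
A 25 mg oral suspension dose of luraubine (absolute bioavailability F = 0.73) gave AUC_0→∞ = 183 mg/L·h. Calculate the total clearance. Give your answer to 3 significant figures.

CL = F × Dose / AUC_0→∞
   = 0.73 × 25 / 183 = 0.0997268 L/h

CL = 0.0997 L/h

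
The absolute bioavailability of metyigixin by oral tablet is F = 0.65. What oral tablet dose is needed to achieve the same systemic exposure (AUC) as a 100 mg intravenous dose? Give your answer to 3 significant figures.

D_oral = 154 mg

For equal systemic exposure: F × D_ev = D_iv
D_ev = D_iv / F = 100 / 0.65 = 153.846 mg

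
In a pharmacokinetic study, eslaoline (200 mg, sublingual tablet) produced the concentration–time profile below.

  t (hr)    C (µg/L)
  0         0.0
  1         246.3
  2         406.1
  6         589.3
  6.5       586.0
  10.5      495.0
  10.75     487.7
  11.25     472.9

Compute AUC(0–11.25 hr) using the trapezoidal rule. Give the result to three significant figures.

AUC = 5260 µg/L·hr

Trapezoidal AUC_0→11.25:
  [0→1]: (0.0+246.3)/2 × 1 = 123.15
  [1→2]: (246.3+406.1)/2 × 1 = 326.2
  [2→6]: (406.1+589.3)/2 × 4 = 1990.8
  [6→6.5]: (589.3+586.0)/2 × 0.5 = 293.825
  [6.5→10.5]: (586.0+495.0)/2 × 4 = 2162.0
  [10.5→10.75]: (495.0+487.7)/2 × 0.25 = 122.8375
  [10.75→11.25]: (487.7+472.9)/2 × 0.5 = 240.15
  Sum = 5258.9625 µg/L·hr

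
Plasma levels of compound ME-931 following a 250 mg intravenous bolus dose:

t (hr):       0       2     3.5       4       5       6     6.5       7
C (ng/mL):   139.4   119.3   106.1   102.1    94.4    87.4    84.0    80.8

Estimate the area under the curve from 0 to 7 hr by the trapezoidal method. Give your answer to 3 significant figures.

AUC = 753 ng/mL·hr

Trapezoidal AUC_0→7:
  [0→2]: (139.4+119.3)/2 × 2 = 258.7
  [2→3.5]: (119.3+106.1)/2 × 1.5 = 169.05
  [3.5→4]: (106.1+102.1)/2 × 0.5 = 52.05
  [4→5]: (102.1+94.4)/2 × 1 = 98.25
  [5→6]: (94.4+87.4)/2 × 1 = 90.9
  [6→6.5]: (87.4+84.0)/2 × 0.5 = 42.85
  [6.5→7]: (84.0+80.8)/2 × 0.5 = 41.2
  Sum = 753.0 ng/mL·hr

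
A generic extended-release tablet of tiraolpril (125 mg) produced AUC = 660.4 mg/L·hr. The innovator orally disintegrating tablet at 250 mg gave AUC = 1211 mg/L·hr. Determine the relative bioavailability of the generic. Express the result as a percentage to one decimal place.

F_rel = 109.1%

F_rel = (AUC_test/D_test) / (AUC_ref/D_ref)
      = (660.4/125) / (1211/250)
      = 5.2832 / 4.844 = 1.0907 = 109.07%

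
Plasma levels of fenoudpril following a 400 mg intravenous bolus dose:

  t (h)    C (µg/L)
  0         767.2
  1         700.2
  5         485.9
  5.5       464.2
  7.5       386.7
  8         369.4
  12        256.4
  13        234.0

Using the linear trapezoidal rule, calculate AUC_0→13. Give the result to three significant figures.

Trapezoidal AUC_0→13:
  [0→1]: (767.2+700.2)/2 × 1 = 733.7
  [1→5]: (700.2+485.9)/2 × 4 = 2372.2
  [5→5.5]: (485.9+464.2)/2 × 0.5 = 237.525
  [5.5→7.5]: (464.2+386.7)/2 × 2 = 850.9
  [7.5→8]: (386.7+369.4)/2 × 0.5 = 189.025
  [8→12]: (369.4+256.4)/2 × 4 = 1251.6
  [12→13]: (256.4+234.0)/2 × 1 = 245.2
  Sum = 5880.15 µg/L·h

AUC = 5880 µg/L·h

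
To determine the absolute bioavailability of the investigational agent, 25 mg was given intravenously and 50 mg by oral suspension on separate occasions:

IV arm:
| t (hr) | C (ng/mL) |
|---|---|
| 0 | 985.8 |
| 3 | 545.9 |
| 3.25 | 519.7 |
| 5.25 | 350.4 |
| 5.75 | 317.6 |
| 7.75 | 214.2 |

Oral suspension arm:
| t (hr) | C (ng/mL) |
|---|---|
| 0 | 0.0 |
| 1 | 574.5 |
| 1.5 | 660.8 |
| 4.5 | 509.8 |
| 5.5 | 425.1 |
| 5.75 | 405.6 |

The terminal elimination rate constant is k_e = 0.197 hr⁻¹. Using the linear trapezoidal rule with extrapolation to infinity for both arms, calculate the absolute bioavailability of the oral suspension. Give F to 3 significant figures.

F = 0.490

Trapezoidal AUC_0→7.75 (IV):
  [0→3]: (985.8+545.9)/2 × 3 = 2297.55
  [3→3.25]: (545.9+519.7)/2 × 0.25 = 133.2
  [3.25→5.25]: (519.7+350.4)/2 × 2 = 870.1
  [5.25→5.75]: (350.4+317.6)/2 × 0.5 = 167.0
  [5.75→7.75]: (317.6+214.2)/2 × 2 = 531.8
  Sum = 3999.65 ng/mL·hr
IV tail: 214.2/0.197 = 1087.310; AUC_iv,0→∞ = 3999.65 + 1087.310 = 5086.96 ng/mL·hr
Trapezoidal AUC_0→5.75 (oral suspension):
  [0→1]: (0.0+574.5)/2 × 1 = 287.25
  [1→1.5]: (574.5+660.8)/2 × 0.5 = 308.825
  [1.5→4.5]: (660.8+509.8)/2 × 3 = 1755.9
  [4.5→5.5]: (509.8+425.1)/2 × 1 = 467.45
  [5.5→5.75]: (425.1+405.6)/2 × 0.25 = 103.8375
  Sum = 2923.2625 ng/mL·hr
oral suspension tail: 405.6/0.197 = 2058.883; AUC_ev,0→∞ = 2923.2625 + 2058.883 = 4982.1455 ng/mL·hr
F = (AUC_ev/D_ev)/(AUC_iv/D_iv) = (4982.1455/50)/(5086.96/25) = 99.64291/203.4784 = 0.4897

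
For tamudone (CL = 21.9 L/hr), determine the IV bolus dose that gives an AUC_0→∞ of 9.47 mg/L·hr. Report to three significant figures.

Dose_iv = CL × AUC_0→∞
     = 21.9 × 9.47 = 207.393 mg

Dose = 207 mg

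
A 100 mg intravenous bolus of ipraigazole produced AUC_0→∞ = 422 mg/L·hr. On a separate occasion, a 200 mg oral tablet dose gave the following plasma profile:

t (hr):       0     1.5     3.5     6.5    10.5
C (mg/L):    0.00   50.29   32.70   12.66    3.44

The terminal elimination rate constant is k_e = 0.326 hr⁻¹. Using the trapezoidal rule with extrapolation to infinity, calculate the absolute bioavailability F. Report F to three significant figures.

F = 0.274

Trapezoidal AUC_0→10.5 (oral tablet):
  [0→1.5]: (0.00+50.29)/2 × 1.5 = 37.7175
  [1.5→3.5]: (50.29+32.70)/2 × 2 = 82.99
  [3.5→6.5]: (32.70+12.66)/2 × 3 = 68.04
  [6.5→10.5]: (12.66+3.44)/2 × 4 = 32.2
  Sum = 220.9475 mg/L·hr
Tail: C_last/k_e = 3.44/0.326 = 10.552
AUC_0→∞ (oral tablet) = 220.9475 + 10.552 = 231.4995 mg/L·hr
F = (AUC_ev/D_ev)/(AUC_iv/D_iv) = (231.4995/200)/(422/100) = 1.1574975/4.22 = 0.2743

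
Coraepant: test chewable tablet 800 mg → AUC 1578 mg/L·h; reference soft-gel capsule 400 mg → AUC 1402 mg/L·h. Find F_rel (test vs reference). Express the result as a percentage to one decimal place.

F_rel = 56.3%

F_rel = (AUC_test/D_test) / (AUC_ref/D_ref)
      = (1578/800) / (1402/400)
      = 1.9725 / 3.505 = 0.5628 = 56.28%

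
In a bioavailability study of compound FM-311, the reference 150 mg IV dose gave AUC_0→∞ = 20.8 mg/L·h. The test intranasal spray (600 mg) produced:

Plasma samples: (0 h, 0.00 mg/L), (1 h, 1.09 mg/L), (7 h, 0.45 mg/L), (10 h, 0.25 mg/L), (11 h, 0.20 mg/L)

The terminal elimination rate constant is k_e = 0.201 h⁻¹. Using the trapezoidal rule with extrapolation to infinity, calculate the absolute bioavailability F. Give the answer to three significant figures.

F = 0.0894

Trapezoidal AUC_0→11 (intranasal spray):
  [0→1]: (0.00+1.09)/2 × 1 = 0.545
  [1→7]: (1.09+0.45)/2 × 6 = 4.62
  [7→10]: (0.45+0.25)/2 × 3 = 1.05
  [10→11]: (0.25+0.20)/2 × 1 = 0.225
  Sum = 6.44 mg/L·h
Tail: C_last/k_e = 0.20/0.201 = 0.995
AUC_0→∞ (intranasal spray) = 6.44 + 0.995 = 7.435 mg/L·h
F = (AUC_ev/D_ev)/(AUC_iv/D_iv) = (7.435/600)/(20.8/150) = 0.0123917/0.138667 = 0.0894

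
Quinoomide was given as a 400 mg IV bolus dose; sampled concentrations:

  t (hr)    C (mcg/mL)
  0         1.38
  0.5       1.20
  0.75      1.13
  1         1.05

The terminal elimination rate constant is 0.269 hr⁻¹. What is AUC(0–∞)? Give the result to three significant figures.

AUC = 5.11 mcg/mL·hr

Trapezoidal AUC_0→1:
  [0→0.5]: (1.38+1.20)/2 × 0.5 = 0.645
  [0.5→0.75]: (1.20+1.13)/2 × 0.25 = 0.29125
  [0.75→1]: (1.13+1.05)/2 × 0.25 = 0.2725
  Sum = 1.20875 mcg/mL·hr
Extrapolated tail: C_last / k_e = 1.05 / 0.269 = 3.903
AUC_0→∞ = 1.20875 + 3.903 = 5.11175 mcg/mL·hr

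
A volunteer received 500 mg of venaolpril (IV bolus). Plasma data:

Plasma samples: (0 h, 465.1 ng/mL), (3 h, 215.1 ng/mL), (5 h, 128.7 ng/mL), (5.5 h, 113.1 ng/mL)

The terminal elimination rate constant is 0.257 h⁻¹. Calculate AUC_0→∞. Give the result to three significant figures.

Trapezoidal AUC_0→5.5:
  [0→3]: (465.1+215.1)/2 × 3 = 1020.3
  [3→5]: (215.1+128.7)/2 × 2 = 343.8
  [5→5.5]: (128.7+113.1)/2 × 0.5 = 60.45
  Sum = 1424.55 ng/mL·h
Extrapolated tail: C_last / k_e = 113.1 / 0.257 = 440.078
AUC_0→∞ = 1424.55 + 440.078 = 1864.628 ng/mL·h

AUC = 1860 ng/mL·h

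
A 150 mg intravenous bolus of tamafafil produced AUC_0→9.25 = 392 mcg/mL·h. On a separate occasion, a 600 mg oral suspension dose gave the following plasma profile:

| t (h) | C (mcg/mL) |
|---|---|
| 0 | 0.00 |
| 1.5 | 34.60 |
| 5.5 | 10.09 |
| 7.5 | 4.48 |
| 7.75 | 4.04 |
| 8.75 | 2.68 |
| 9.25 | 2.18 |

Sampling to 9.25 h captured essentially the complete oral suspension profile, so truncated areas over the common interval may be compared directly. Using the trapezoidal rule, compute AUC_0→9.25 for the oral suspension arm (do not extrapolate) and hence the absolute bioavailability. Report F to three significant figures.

F = 0.0864

Trapezoidal AUC_0→9.25 (oral suspension):
  [0→1.5]: (0.00+34.60)/2 × 1.5 = 25.95
  [1.5→5.5]: (34.60+10.09)/2 × 4 = 89.38
  [5.5→7.5]: (10.09+4.48)/2 × 2 = 14.57
  [7.5→7.75]: (4.48+4.04)/2 × 0.25 = 1.065
  [7.75→8.75]: (4.04+2.68)/2 × 1 = 3.36
  [8.75→9.25]: (2.68+2.18)/2 × 0.5 = 1.215
  Sum = 135.54 mcg/mL·h
F = (AUC_ev/D_ev)/(AUC_iv/D_iv) = (135.54/600)/(392/150) = 0.2259/2.61333 = 0.0864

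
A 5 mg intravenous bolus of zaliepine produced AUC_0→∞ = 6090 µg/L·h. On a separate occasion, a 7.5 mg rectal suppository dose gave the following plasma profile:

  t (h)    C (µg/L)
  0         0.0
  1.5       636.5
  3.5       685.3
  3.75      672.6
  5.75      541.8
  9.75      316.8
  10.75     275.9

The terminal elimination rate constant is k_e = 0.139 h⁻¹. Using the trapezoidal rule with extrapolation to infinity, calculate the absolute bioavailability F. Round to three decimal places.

Trapezoidal AUC_0→10.75 (rectal suppository):
  [0→1.5]: (0.0+636.5)/2 × 1.5 = 477.375
  [1.5→3.5]: (636.5+685.3)/2 × 2 = 1321.8
  [3.5→3.75]: (685.3+672.6)/2 × 0.25 = 169.7375
  [3.75→5.75]: (672.6+541.8)/2 × 2 = 1214.4
  [5.75→9.75]: (541.8+316.8)/2 × 4 = 1717.2
  [9.75→10.75]: (316.8+275.9)/2 × 1 = 296.35
  Sum = 5196.8625 µg/L·h
Tail: C_last/k_e = 275.9/0.139 = 1984.892
AUC_0→∞ (rectal suppository) = 5196.8625 + 1984.892 = 7181.7545 µg/L·h
F = (AUC_ev/D_ev)/(AUC_iv/D_iv) = (7181.7545/7.5)/(6090/5) = 957.567/1218 = 0.7862

F = 0.786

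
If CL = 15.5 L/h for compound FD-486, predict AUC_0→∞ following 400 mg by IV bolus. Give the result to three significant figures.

AUC_0→∞ = Dose_iv / CL
        = 400 / 15.5 = 25.8065 mg/L·h

AUC = 25.8 mg/L·h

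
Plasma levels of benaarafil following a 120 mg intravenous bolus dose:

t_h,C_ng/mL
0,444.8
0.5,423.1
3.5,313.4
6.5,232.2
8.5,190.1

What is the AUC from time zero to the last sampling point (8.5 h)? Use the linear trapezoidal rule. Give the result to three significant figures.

Trapezoidal AUC_0→8.5:
  [0→0.5]: (444.8+423.1)/2 × 0.5 = 216.975
  [0.5→3.5]: (423.1+313.4)/2 × 3 = 1104.75
  [3.5→6.5]: (313.4+232.2)/2 × 3 = 818.4
  [6.5→8.5]: (232.2+190.1)/2 × 2 = 422.3
  Sum = 2562.425 ng/mL·h

AUC = 2560 ng/mL·h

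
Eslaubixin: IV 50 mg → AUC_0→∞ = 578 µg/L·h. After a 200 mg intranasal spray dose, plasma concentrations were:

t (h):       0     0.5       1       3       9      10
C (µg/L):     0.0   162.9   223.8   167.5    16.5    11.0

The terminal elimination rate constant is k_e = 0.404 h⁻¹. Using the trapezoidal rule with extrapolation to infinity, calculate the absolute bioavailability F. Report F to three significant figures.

Trapezoidal AUC_0→10 (intranasal spray):
  [0→0.5]: (0.0+162.9)/2 × 0.5 = 40.725
  [0.5→1]: (162.9+223.8)/2 × 0.5 = 96.675
  [1→3]: (223.8+167.5)/2 × 2 = 391.3
  [3→9]: (167.5+16.5)/2 × 6 = 552.0
  [9→10]: (16.5+11.0)/2 × 1 = 13.75
  Sum = 1094.45 µg/L·h
Tail: C_last/k_e = 11.0/0.404 = 27.228
AUC_0→∞ (intranasal spray) = 1094.45 + 27.228 = 1121.678 µg/L·h
F = (AUC_ev/D_ev)/(AUC_iv/D_iv) = (1121.678/200)/(578/50) = 5.60839/11.56 = 0.4852

F = 0.485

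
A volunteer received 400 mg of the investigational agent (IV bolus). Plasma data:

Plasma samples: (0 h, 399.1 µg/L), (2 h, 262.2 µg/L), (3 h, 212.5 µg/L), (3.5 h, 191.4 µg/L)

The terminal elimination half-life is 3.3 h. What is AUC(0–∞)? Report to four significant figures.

Trapezoidal AUC_0→3.5:
  [0→2]: (399.1+262.2)/2 × 2 = 661.3
  [2→3]: (262.2+212.5)/2 × 1 = 237.35
  [3→3.5]: (212.5+191.4)/2 × 0.5 = 100.975
  Sum = 999.625 µg/L·h
k_e = ln2 / t½ = 0.693147 / 3.3 = 0.2100 h^-1
Extrapolated tail: C_last / k_e = 191.4 / 0.21 = 911.429
AUC_0→∞ = 999.625 + 911.429 = 1911.054 µg/L·h

AUC = 1911 µg/L·h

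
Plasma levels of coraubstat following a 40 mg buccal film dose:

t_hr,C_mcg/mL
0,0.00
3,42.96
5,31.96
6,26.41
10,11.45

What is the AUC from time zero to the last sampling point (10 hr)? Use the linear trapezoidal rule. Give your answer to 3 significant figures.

Trapezoidal AUC_0→10:
  [0→3]: (0.00+42.96)/2 × 3 = 64.44
  [3→5]: (42.96+31.96)/2 × 2 = 74.92
  [5→6]: (31.96+26.41)/2 × 1 = 29.185
  [6→10]: (26.41+11.45)/2 × 4 = 75.72
  Sum = 244.265 mcg/mL·hr

AUC = 244 mcg/mL·hr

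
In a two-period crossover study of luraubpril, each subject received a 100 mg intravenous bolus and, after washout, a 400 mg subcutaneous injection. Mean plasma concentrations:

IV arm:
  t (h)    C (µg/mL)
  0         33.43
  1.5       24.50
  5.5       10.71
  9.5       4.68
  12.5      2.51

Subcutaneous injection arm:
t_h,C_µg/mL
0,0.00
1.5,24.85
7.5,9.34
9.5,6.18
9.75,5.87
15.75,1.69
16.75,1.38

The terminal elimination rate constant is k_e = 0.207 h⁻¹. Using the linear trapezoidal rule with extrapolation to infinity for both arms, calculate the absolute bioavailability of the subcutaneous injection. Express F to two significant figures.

Trapezoidal AUC_0→12.5 (IV):
  [0→1.5]: (33.43+24.50)/2 × 1.5 = 43.4475
  [1.5→5.5]: (24.50+10.71)/2 × 4 = 70.42
  [5.5→9.5]: (10.71+4.68)/2 × 4 = 30.78
  [9.5→12.5]: (4.68+2.51)/2 × 3 = 10.785
  Sum = 155.4325 µg/mL·h
IV tail: 2.51/0.207 = 12.126; AUC_iv,0→∞ = 155.4325 + 12.126 = 167.5585 µg/mL·h
Trapezoidal AUC_0→16.75 (subcutaneous injection):
  [0→1.5]: (0.00+24.85)/2 × 1.5 = 18.6375
  [1.5→7.5]: (24.85+9.34)/2 × 6 = 102.57
  [7.5→9.5]: (9.34+6.18)/2 × 2 = 15.52
  [9.5→9.75]: (6.18+5.87)/2 × 0.25 = 1.50625
  [9.75→15.75]: (5.87+1.69)/2 × 6 = 22.68
  [15.75→16.75]: (1.69+1.38)/2 × 1 = 1.535
  Sum = 162.44875 µg/mL·h
subcutaneous injection tail: 1.38/0.207 = 6.667; AUC_ev,0→∞ = 162.44875 + 6.667 = 169.11575 µg/mL·h
F = (AUC_ev/D_ev)/(AUC_iv/D_iv) = (169.11575/400)/(167.5585/100) = 0.422789/1.675585 = 0.2523

F = 0.25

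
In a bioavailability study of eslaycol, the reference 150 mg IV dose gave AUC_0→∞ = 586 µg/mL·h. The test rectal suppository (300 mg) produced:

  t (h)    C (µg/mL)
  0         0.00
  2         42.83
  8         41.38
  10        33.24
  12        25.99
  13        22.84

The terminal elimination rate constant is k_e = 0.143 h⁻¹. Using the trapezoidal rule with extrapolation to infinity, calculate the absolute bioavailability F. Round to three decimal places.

F = 0.523

Trapezoidal AUC_0→13 (rectal suppository):
  [0→2]: (0.00+42.83)/2 × 2 = 42.83
  [2→8]: (42.83+41.38)/2 × 6 = 252.63
  [8→10]: (41.38+33.24)/2 × 2 = 74.62
  [10→12]: (33.24+25.99)/2 × 2 = 59.23
  [12→13]: (25.99+22.84)/2 × 1 = 24.415
  Sum = 453.725 µg/mL·h
Tail: C_last/k_e = 22.84/0.143 = 159.720
AUC_0→∞ (rectal suppository) = 453.725 + 159.720 = 613.445 µg/mL·h
F = (AUC_ev/D_ev)/(AUC_iv/D_iv) = (613.445/300)/(586/150) = 2.04482/3.90667 = 0.5234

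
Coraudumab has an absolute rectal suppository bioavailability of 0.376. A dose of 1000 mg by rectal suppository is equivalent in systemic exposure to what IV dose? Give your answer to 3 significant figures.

Systemic exposure from an extravascular dose = F × D_ev, so the equivalent IV dose is F × D_ev.
D_iv = F × D_ev = 0.376 × 1000 = 376 mg

D_iv = 376 mg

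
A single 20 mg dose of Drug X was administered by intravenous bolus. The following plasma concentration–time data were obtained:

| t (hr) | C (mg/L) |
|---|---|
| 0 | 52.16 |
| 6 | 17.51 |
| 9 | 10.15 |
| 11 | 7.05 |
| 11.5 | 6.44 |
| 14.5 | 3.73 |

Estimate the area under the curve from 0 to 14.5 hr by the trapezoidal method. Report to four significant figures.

AUC = 286.3 mg/L·hr

Trapezoidal AUC_0→14.5:
  [0→6]: (52.16+17.51)/2 × 6 = 209.01
  [6→9]: (17.51+10.15)/2 × 3 = 41.49
  [9→11]: (10.15+7.05)/2 × 2 = 17.2
  [11→11.5]: (7.05+6.44)/2 × 0.5 = 3.3725
  [11.5→14.5]: (6.44+3.73)/2 × 3 = 15.255
  Sum = 286.3275 mg/L·hr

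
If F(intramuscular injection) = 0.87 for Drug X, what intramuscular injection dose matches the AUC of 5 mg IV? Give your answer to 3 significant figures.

D_intramuscular = 5.75 mg

For equal systemic exposure: F × D_ev = D_iv
D_ev = D_iv / F = 5 / 0.87 = 5.74713 mg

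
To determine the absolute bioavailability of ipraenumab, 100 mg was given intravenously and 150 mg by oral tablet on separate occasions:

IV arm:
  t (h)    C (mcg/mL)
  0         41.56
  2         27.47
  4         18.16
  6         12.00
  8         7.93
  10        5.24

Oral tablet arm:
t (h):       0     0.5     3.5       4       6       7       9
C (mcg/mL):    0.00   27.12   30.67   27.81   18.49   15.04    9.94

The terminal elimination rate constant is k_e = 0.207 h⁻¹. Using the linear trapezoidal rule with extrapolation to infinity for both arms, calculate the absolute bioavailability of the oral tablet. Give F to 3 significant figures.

F = 0.801

Trapezoidal AUC_0→10 (IV):
  [0→2]: (41.56+27.47)/2 × 2 = 69.03
  [2→4]: (27.47+18.16)/2 × 2 = 45.63
  [4→6]: (18.16+12.00)/2 × 2 = 30.16
  [6→8]: (12.00+7.93)/2 × 2 = 19.93
  [8→10]: (7.93+5.24)/2 × 2 = 13.17
  Sum = 177.92 mcg/mL·h
IV tail: 5.24/0.207 = 25.314; AUC_iv,0→∞ = 177.92 + 25.314 = 203.234 mcg/mL·h
Trapezoidal AUC_0→9 (oral tablet):
  [0→0.5]: (0.00+27.12)/2 × 0.5 = 6.78
  [0.5→3.5]: (27.12+30.67)/2 × 3 = 86.685
  [3.5→4]: (30.67+27.81)/2 × 0.5 = 14.62
  [4→6]: (27.81+18.49)/2 × 2 = 46.3
  [6→7]: (18.49+15.04)/2 × 1 = 16.765
  [7→9]: (15.04+9.94)/2 × 2 = 24.98
  Sum = 196.13 mcg/mL·h
oral tablet tail: 9.94/0.207 = 48.019; AUC_ev,0→∞ = 196.13 + 48.019 = 244.149 mcg/mL·h
F = (AUC_ev/D_ev)/(AUC_iv/D_iv) = (244.149/150)/(203.234/100) = 1.62766/2.03234 = 0.8009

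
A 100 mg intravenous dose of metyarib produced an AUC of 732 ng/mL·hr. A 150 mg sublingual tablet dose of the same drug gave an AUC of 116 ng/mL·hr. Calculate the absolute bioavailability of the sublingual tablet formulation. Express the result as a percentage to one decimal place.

F = 10.6%

F = (AUC_ev / D_ev) / (AUC_iv / D_iv)
  = (116/150) / (732/100)
  = 0.773333 / 7.32 = 0.1056
  = 10.56%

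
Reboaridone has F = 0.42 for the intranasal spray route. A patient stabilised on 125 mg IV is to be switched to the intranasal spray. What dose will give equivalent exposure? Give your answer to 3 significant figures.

D_intranasal = 298 mg

For equal systemic exposure: F × D_ev = D_iv
D_ev = D_iv / F = 125 / 0.42 = 297.619 mg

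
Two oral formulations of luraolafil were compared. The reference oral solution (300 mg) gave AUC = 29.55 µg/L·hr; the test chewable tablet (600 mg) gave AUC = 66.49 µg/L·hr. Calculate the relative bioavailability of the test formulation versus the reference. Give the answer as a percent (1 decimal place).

F_rel = (AUC_test/D_test) / (AUC_ref/D_ref)
      = (66.49/600) / (29.55/300)
      = 0.110817 / 0.0985 = 1.1250 = 112.50%

F_rel = 112.5%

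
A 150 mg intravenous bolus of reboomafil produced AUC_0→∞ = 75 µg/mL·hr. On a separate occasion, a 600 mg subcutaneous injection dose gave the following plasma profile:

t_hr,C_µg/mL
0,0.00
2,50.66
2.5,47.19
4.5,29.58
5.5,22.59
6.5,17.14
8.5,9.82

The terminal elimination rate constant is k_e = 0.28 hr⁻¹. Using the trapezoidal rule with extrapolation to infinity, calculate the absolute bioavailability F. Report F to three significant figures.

F = 0.866

Trapezoidal AUC_0→8.5 (subcutaneous injection):
  [0→2]: (0.00+50.66)/2 × 2 = 50.66
  [2→2.5]: (50.66+47.19)/2 × 0.5 = 24.4625
  [2.5→4.5]: (47.19+29.58)/2 × 2 = 76.77
  [4.5→5.5]: (29.58+22.59)/2 × 1 = 26.085
  [5.5→6.5]: (22.59+17.14)/2 × 1 = 19.865
  [6.5→8.5]: (17.14+9.82)/2 × 2 = 26.96
  Sum = 224.8025 µg/mL·hr
Tail: C_last/k_e = 9.82/0.28 = 35.071
AUC_0→∞ (subcutaneous injection) = 224.8025 + 35.071 = 259.8735 µg/mL·hr
F = (AUC_ev/D_ev)/(AUC_iv/D_iv) = (259.8735/600)/(75/150) = 0.4331225/0.5 = 0.8662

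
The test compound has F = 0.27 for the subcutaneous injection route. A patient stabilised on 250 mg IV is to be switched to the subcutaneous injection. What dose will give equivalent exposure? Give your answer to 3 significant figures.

For equal systemic exposure: F × D_ev = D_iv
D_ev = D_iv / F = 250 / 0.27 = 925.926 mg

D_subcutaneous = 926 mg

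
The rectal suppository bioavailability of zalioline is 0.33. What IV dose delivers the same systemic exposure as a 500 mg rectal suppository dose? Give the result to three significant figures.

Systemic exposure from an extravascular dose = F × D_ev, so the equivalent IV dose is F × D_ev.
D_iv = F × D_ev = 0.33 × 500 = 165 mg

D_iv = 165 mg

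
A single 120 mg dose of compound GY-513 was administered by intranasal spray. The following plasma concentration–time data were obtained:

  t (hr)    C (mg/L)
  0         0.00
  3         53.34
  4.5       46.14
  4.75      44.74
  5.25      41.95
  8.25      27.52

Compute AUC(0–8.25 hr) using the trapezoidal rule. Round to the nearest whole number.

AUC = 292 mg/L·hr

Trapezoidal AUC_0→8.25:
  [0→3]: (0.00+53.34)/2 × 3 = 80.01
  [3→4.5]: (53.34+46.14)/2 × 1.5 = 74.61
  [4.5→4.75]: (46.14+44.74)/2 × 0.25 = 11.36
  [4.75→5.25]: (44.74+41.95)/2 × 0.5 = 21.6725
  [5.25→8.25]: (41.95+27.52)/2 × 3 = 104.205
  Sum = 291.8575 mg/L·hr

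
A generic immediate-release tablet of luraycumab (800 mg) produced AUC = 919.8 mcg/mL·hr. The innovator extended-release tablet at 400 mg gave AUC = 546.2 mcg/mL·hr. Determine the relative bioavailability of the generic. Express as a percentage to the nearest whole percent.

F_rel = 84%

F_rel = (AUC_test/D_test) / (AUC_ref/D_ref)
      = (919.8/800) / (546.2/400)
      = 1.14975 / 1.3655 = 0.8420 = 84.20%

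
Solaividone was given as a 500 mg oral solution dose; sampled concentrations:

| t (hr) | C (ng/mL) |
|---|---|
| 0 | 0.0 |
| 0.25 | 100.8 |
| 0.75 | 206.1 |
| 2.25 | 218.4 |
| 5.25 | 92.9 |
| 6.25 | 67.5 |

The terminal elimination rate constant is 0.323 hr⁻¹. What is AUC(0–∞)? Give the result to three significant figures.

AUC = 1160 ng/mL·hr

Trapezoidal AUC_0→6.25:
  [0→0.25]: (0.0+100.8)/2 × 0.25 = 12.6
  [0.25→0.75]: (100.8+206.1)/2 × 0.5 = 76.725
  [0.75→2.25]: (206.1+218.4)/2 × 1.5 = 318.375
  [2.25→5.25]: (218.4+92.9)/2 × 3 = 466.95
  [5.25→6.25]: (92.9+67.5)/2 × 1 = 80.2
  Sum = 954.85 ng/mL·hr
Extrapolated tail: C_last / k_e = 67.5 / 0.323 = 208.978
AUC_0→∞ = 954.85 + 208.978 = 1163.828 ng/mL·hr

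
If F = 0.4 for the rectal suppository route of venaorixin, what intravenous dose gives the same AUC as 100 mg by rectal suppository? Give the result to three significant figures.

D_iv = 40.0 mg

Systemic exposure from an extravascular dose = F × D_ev, so the equivalent IV dose is F × D_ev.
D_iv = F × D_ev = 0.4 × 100 = 40 mg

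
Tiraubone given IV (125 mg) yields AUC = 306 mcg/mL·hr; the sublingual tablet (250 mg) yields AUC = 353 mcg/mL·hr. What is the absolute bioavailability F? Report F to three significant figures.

F = (AUC_ev / D_ev) / (AUC_iv / D_iv)
  = (353/250) / (306/125)
  = 1.412 / 2.448 = 0.5768

F = 0.577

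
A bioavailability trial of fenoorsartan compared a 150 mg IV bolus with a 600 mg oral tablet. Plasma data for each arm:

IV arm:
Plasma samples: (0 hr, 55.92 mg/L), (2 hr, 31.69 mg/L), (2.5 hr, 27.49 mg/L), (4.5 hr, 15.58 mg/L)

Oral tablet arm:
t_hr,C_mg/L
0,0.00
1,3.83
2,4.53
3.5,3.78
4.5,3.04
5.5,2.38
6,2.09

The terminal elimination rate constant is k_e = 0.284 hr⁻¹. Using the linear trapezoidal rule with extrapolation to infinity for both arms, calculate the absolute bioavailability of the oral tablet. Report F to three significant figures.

Trapezoidal AUC_0→4.5 (IV):
  [0→2]: (55.92+31.69)/2 × 2 = 87.61
  [2→2.5]: (31.69+27.49)/2 × 0.5 = 14.795
  [2.5→4.5]: (27.49+15.58)/2 × 2 = 43.07
  Sum = 145.475 mg/L·hr
IV tail: 15.58/0.284 = 54.859; AUC_iv,0→∞ = 145.475 + 54.859 = 200.334 mg/L·hr
Trapezoidal AUC_0→6 (oral tablet):
  [0→1]: (0.00+3.83)/2 × 1 = 1.915
  [1→2]: (3.83+4.53)/2 × 1 = 4.18
  [2→3.5]: (4.53+3.78)/2 × 1.5 = 6.2325
  [3.5→4.5]: (3.78+3.04)/2 × 1 = 3.41
  [4.5→5.5]: (3.04+2.38)/2 × 1 = 2.71
  [5.5→6]: (2.38+2.09)/2 × 0.5 = 1.1175
  Sum = 19.565 mg/L·hr
oral tablet tail: 2.09/0.284 = 7.359; AUC_ev,0→∞ = 19.565 + 7.359 = 26.924 mg/L·hr
F = (AUC_ev/D_ev)/(AUC_iv/D_iv) = (26.924/600)/(200.334/150) = 0.0448733/1.33556 = 0.0336

F = 0.0336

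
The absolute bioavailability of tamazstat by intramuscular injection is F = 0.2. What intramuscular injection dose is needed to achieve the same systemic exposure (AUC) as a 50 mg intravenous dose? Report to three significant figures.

D_intramuscular = 250 mg

For equal systemic exposure: F × D_ev = D_iv
D_ev = D_iv / F = 50 / 0.2 = 250 mg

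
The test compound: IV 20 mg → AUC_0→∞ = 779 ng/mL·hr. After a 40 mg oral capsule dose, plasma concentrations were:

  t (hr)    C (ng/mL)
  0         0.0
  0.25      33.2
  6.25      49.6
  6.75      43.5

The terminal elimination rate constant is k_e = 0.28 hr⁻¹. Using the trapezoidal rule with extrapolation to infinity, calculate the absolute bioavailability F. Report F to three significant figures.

Trapezoidal AUC_0→6.75 (oral capsule):
  [0→0.25]: (0.0+33.2)/2 × 0.25 = 4.15
  [0.25→6.25]: (33.2+49.6)/2 × 6 = 248.4
  [6.25→6.75]: (49.6+43.5)/2 × 0.5 = 23.275
  Sum = 275.825 ng/mL·hr
Tail: C_last/k_e = 43.5/0.28 = 155.357
AUC_0→∞ (oral capsule) = 275.825 + 155.357 = 431.182 ng/mL·hr
F = (AUC_ev/D_ev)/(AUC_iv/D_iv) = (431.182/40)/(779/20) = 10.77955/38.95 = 0.2768

F = 0.277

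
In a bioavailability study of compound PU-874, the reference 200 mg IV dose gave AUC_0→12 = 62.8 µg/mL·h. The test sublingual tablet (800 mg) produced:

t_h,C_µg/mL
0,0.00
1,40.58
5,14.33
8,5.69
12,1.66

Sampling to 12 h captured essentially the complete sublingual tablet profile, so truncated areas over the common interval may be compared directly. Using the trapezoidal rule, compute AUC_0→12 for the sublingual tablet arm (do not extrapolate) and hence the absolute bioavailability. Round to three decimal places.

F = 0.696

Trapezoidal AUC_0→12 (sublingual tablet):
  [0→1]: (0.00+40.58)/2 × 1 = 20.29
  [1→5]: (40.58+14.33)/2 × 4 = 109.82
  [5→8]: (14.33+5.69)/2 × 3 = 30.03
  [8→12]: (5.69+1.66)/2 × 4 = 14.7
  Sum = 174.84 µg/mL·h
F = (AUC_ev/D_ev)/(AUC_iv/D_iv) = (174.84/800)/(62.8/200) = 0.21855/0.314 = 0.6960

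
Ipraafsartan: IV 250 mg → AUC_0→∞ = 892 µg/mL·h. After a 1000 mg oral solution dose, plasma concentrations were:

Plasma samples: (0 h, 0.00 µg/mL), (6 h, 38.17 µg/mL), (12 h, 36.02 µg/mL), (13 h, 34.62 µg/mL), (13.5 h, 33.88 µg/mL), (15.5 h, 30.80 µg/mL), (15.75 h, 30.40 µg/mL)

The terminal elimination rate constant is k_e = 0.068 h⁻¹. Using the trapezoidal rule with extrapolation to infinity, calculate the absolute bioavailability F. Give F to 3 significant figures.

F = 0.255

Trapezoidal AUC_0→15.75 (oral solution):
  [0→6]: (0.00+38.17)/2 × 6 = 114.51
  [6→12]: (38.17+36.02)/2 × 6 = 222.57
  [12→13]: (36.02+34.62)/2 × 1 = 35.32
  [13→13.5]: (34.62+33.88)/2 × 0.5 = 17.125
  [13.5→15.5]: (33.88+30.80)/2 × 2 = 64.68
  [15.5→15.75]: (30.80+30.40)/2 × 0.25 = 7.65
  Sum = 461.855 µg/mL·h
Tail: C_last/k_e = 30.40/0.068 = 447.059
AUC_0→∞ (oral solution) = 461.855 + 447.059 = 908.914 µg/mL·h
F = (AUC_ev/D_ev)/(AUC_iv/D_iv) = (908.914/1000)/(892/250) = 0.908914/3.568 = 0.2547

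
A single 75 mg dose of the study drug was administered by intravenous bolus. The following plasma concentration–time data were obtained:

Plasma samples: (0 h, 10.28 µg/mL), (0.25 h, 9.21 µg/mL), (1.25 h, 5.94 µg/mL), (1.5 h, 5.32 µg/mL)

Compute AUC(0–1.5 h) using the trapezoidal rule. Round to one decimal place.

AUC = 11.4 µg/mL·h

Trapezoidal AUC_0→1.5:
  [0→0.25]: (10.28+9.21)/2 × 0.25 = 2.43625
  [0.25→1.25]: (9.21+5.94)/2 × 1 = 7.575
  [1.25→1.5]: (5.94+5.32)/2 × 0.25 = 1.4075
  Sum = 11.41875 µg/mL·h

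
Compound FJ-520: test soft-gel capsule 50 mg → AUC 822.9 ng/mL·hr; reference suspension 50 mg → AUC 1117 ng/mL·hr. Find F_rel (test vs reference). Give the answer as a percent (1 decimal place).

F_rel = (AUC_test/D_test) / (AUC_ref/D_ref)
      = (822.9/50) / (1117/50)
      = 16.458 / 22.34 = 0.7367 = 73.67%

F_rel = 73.7%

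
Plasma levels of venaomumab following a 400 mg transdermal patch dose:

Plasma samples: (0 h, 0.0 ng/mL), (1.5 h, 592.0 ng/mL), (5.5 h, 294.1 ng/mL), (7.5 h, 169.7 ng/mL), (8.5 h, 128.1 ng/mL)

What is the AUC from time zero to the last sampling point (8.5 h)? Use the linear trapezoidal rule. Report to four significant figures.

AUC = 2829 ng/mL·h

Trapezoidal AUC_0→8.5:
  [0→1.5]: (0.0+592.0)/2 × 1.5 = 444.0
  [1.5→5.5]: (592.0+294.1)/2 × 4 = 1772.2
  [5.5→7.5]: (294.1+169.7)/2 × 2 = 463.8
  [7.5→8.5]: (169.7+128.1)/2 × 1 = 148.9
  Sum = 2828.9 ng/mL·h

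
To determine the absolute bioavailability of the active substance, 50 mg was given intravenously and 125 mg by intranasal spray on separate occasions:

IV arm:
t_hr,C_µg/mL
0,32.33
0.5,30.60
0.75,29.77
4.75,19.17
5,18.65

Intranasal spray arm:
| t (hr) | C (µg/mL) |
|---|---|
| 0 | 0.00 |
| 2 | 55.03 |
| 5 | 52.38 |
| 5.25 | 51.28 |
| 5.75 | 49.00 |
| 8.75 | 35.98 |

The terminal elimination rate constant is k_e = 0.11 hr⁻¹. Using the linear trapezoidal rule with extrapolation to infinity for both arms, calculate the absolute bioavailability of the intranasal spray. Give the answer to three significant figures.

Trapezoidal AUC_0→5 (IV):
  [0→0.5]: (32.33+30.60)/2 × 0.5 = 15.7325
  [0.5→0.75]: (30.60+29.77)/2 × 0.25 = 7.54625
  [0.75→4.75]: (29.77+19.17)/2 × 4 = 97.88
  [4.75→5]: (19.17+18.65)/2 × 0.25 = 4.7275
  Sum = 125.88625 µg/mL·hr
IV tail: 18.65/0.11 = 169.545; AUC_iv,0→∞ = 125.88625 + 169.545 = 295.43125 µg/mL·hr
Trapezoidal AUC_0→8.75 (intranasal spray):
  [0→2]: (0.00+55.03)/2 × 2 = 55.03
  [2→5]: (55.03+52.38)/2 × 3 = 161.115
  [5→5.25]: (52.38+51.28)/2 × 0.25 = 12.9575
  [5.25→5.75]: (51.28+49.00)/2 × 0.5 = 25.07
  [5.75→8.75]: (49.00+35.98)/2 × 3 = 127.47
  Sum = 381.6425 µg/mL·hr
intranasal spray tail: 35.98/0.11 = 327.091; AUC_ev,0→∞ = 381.6425 + 327.091 = 708.7335 µg/mL·hr
F = (AUC_ev/D_ev)/(AUC_iv/D_iv) = (708.7335/125)/(295.43125/50) = 5.669868/5.908625 = 0.9596

F = 0.960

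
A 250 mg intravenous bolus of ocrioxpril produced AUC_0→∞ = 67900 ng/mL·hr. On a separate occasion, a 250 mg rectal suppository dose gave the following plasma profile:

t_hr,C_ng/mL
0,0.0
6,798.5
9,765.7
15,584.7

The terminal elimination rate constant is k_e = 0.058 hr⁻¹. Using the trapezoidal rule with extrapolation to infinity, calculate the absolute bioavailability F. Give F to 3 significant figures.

F = 0.278

Trapezoidal AUC_0→15 (rectal suppository):
  [0→6]: (0.0+798.5)/2 × 6 = 2395.5
  [6→9]: (798.5+765.7)/2 × 3 = 2346.3
  [9→15]: (765.7+584.7)/2 × 6 = 4051.2
  Sum = 8793.0 ng/mL·hr
Tail: C_last/k_e = 584.7/0.058 = 10081.034
AUC_0→∞ (rectal suppository) = 8793.0 + 10081.034 = 18874.034 ng/mL·hr
F = (AUC_ev/D_ev)/(AUC_iv/D_iv) = (18874.034/250)/(67900/250) = 75.496136/271.6 = 0.2780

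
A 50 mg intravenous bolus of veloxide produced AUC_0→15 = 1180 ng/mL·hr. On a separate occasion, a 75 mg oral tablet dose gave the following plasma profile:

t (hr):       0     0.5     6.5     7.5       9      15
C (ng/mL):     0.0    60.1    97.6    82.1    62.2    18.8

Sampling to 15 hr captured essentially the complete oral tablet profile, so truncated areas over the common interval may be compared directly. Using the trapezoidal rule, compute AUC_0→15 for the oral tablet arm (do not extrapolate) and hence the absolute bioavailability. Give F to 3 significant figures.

F = 0.525

Trapezoidal AUC_0→15 (oral tablet):
  [0→0.5]: (0.0+60.1)/2 × 0.5 = 15.025
  [0.5→6.5]: (60.1+97.6)/2 × 6 = 473.1
  [6.5→7.5]: (97.6+82.1)/2 × 1 = 89.85
  [7.5→9]: (82.1+62.2)/2 × 1.5 = 108.225
  [9→15]: (62.2+18.8)/2 × 6 = 243.0
  Sum = 929.2 ng/mL·hr
F = (AUC_ev/D_ev)/(AUC_iv/D_iv) = (929.2/75)/(1180/50) = 12.3893/23.6 = 0.5250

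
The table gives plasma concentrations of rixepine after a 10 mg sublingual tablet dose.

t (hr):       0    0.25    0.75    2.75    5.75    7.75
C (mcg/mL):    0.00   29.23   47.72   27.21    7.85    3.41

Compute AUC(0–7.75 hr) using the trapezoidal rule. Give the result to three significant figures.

AUC = 162 mcg/mL·hr

Trapezoidal AUC_0→7.75:
  [0→0.25]: (0.00+29.23)/2 × 0.25 = 3.65375
  [0.25→0.75]: (29.23+47.72)/2 × 0.5 = 19.2375
  [0.75→2.75]: (47.72+27.21)/2 × 2 = 74.93
  [2.75→5.75]: (27.21+7.85)/2 × 3 = 52.59
  [5.75→7.75]: (7.85+3.41)/2 × 2 = 11.26
  Sum = 161.67125 mcg/mL·hr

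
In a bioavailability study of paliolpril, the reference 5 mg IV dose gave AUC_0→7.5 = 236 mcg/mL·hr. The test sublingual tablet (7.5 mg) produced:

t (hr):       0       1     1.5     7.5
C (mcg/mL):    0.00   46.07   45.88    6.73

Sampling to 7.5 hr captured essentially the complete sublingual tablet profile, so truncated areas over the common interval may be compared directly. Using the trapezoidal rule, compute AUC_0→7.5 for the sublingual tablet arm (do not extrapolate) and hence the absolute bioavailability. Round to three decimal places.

F = 0.576

Trapezoidal AUC_0→7.5 (sublingual tablet):
  [0→1]: (0.00+46.07)/2 × 1 = 23.035
  [1→1.5]: (46.07+45.88)/2 × 0.5 = 22.9875
  [1.5→7.5]: (45.88+6.73)/2 × 6 = 157.83
  Sum = 203.8525 mcg/mL·hr
F = (AUC_ev/D_ev)/(AUC_iv/D_iv) = (203.8525/7.5)/(236/5) = 27.1803/47.2 = 0.5759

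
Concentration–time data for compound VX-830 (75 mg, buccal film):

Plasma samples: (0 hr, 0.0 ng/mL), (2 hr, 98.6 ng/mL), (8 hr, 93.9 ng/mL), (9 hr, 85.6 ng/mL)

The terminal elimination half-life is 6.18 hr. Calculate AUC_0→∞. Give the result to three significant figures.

Trapezoidal AUC_0→9:
  [0→2]: (0.0+98.6)/2 × 2 = 98.6
  [2→8]: (98.6+93.9)/2 × 6 = 577.5
  [8→9]: (93.9+85.6)/2 × 1 = 89.75
  Sum = 765.85 ng/mL·hr
k_e = ln2 / t½ = 0.693147 / 6.18 = 0.1122 hr^-1
Extrapolated tail: C_last / k_e = 85.6 / 0.1122 = 762.923
AUC_0→∞ = 765.85 + 762.923 = 1528.773 ng/mL·hr

AUC = 1530 ng/mL·hr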